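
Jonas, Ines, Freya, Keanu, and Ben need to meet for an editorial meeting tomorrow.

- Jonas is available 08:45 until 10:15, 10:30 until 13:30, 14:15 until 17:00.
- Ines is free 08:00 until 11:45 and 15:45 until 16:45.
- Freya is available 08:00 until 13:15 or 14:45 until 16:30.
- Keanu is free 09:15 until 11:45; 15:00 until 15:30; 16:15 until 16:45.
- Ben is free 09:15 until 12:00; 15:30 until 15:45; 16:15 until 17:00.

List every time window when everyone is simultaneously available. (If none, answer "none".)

Jonas ∩ Ines: 08:45-10:15, 10:30-11:45, 15:45-16:45.
Jonas ∩ Ines ∩ Freya: 08:45-10:15, 10:30-11:45, 15:45-16:30.
Jonas ∩ Ines ∩ Freya ∩ Keanu: 09:15-10:15, 10:30-11:45, 16:15-16:30.
Jonas ∩ Ines ∩ Freya ∩ Keanu ∩ Ben: 09:15-10:15, 10:30-11:45, 16:15-16:30.
Those are the intersection windows.

09:15-10:15, 10:30-11:45, 16:15-16:30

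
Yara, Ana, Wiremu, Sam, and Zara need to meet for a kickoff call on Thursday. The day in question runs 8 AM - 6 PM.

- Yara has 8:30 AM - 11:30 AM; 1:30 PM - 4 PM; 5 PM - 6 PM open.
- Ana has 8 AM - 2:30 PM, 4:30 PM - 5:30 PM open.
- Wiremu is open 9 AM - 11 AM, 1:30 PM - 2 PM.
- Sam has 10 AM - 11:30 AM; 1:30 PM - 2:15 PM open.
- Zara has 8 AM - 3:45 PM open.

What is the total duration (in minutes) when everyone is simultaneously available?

Yara ∩ Ana: 08:30-11:30, 13:30-14:30, 17:00-17:30.
Yara ∩ Ana ∩ Wiremu: 09:00-11:00, 13:30-14:00.
Yara ∩ Ana ∩ Wiremu ∩ Sam: 10:00-11:00, 13:30-14:00.
Yara ∩ Ana ∩ Wiremu ∩ Sam ∩ Zara: 10:00-11:00, 13:30-14:00.
Summing the common windows: 60 + 30 = 90 minutes.

90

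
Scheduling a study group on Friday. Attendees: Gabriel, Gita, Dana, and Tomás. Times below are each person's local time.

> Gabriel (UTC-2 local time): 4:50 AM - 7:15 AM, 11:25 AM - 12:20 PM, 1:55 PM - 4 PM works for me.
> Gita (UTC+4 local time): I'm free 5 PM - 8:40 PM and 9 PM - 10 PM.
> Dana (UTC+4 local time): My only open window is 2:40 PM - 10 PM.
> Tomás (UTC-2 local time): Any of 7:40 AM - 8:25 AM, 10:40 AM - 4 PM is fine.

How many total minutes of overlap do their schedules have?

160

Gabriel in UTC: 06:50-09:15, 13:25-14:20, 15:55-18:00 (add 2h to convert from UTC-2).
Gita in UTC: 13:00-16:40, 17:00-18:00 (subtract 4h to convert from UTC+4).
Dana in UTC: 10:40-18:00 (subtract 4h to convert from UTC+4).
Tomás in UTC: 09:40-10:25, 12:40-18:00 (add 2h to convert from UTC-2).
Gabriel ∩ Gita: 13:25-14:20, 15:55-16:40, 17:00-18:00.
Gabriel ∩ Gita ∩ Dana: 13:25-14:20, 15:55-16:40, 17:00-18:00.
Gabriel ∩ Gita ∩ Dana ∩ Tomás: 13:25-14:20, 15:55-16:40, 17:00-18:00.
Those are the intersection windows.
Summing the common windows: 55 + 45 + 60 = 160 minutes.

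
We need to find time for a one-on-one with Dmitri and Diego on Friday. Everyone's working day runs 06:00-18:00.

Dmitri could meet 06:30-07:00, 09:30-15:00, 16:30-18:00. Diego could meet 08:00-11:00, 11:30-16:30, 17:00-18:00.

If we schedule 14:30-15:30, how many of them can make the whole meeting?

Diego can make the full 14:30-15:30 slot — that's 1.

1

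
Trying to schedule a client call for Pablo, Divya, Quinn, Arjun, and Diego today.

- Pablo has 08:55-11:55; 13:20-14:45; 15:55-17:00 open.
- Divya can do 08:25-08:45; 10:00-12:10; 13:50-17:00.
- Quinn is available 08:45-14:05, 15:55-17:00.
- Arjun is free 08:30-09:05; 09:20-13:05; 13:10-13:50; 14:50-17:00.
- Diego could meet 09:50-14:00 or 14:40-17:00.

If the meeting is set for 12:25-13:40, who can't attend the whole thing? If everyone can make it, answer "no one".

Pablo: not fully free for 12:25-13:40. Divya: not fully free for 12:25-13:40. Quinn: free for 12:25-13:40. Arjun: not fully free for 12:25-13:40. Diego: free for 12:25-13:40.

Arjun, Divya, Pablo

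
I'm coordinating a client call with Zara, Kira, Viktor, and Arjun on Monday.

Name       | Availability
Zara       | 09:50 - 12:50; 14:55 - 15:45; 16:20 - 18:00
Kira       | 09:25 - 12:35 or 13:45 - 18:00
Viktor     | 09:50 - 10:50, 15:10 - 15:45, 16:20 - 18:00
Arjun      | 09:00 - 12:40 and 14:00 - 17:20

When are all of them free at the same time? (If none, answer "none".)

09:50-10:50, 15:10-15:45, 16:20-17:20

Zara ∩ Kira: 09:50-12:35, 14:55-15:45, 16:20-18:00.
Zara ∩ Kira ∩ Viktor: 09:50-10:50, 15:10-15:45, 16:20-18:00.
Zara ∩ Kira ∩ Viktor ∩ Arjun: 09:50-10:50, 15:10-15:45, 16:20-17:20.
So the common availability across everyone is 09:50-10:50, 15:10-15:45, 16:20-17:20.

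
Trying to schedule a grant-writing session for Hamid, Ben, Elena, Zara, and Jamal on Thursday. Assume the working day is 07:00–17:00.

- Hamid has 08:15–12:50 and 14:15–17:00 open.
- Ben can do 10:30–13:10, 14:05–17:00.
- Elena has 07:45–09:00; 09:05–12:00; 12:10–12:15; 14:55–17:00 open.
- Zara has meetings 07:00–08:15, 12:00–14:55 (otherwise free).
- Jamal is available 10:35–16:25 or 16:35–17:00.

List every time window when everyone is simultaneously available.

Hamid free: 08:15-12:50, 14:15-17:00.
Ben free: 10:30-13:10, 14:05-17:00.
Elena free: 07:45-09:00, 09:05-12:00, 12:10-12:15, 14:55-17:00.
Zara free: 08:15-12:00, 14:55-17:00 (invert busy blocks within the working day).
Jamal free: 10:35-16:25, 16:35-17:00.
Hamid ∩ Ben: 10:30-12:50, 14:15-17:00.
Hamid ∩ Ben ∩ Elena: 10:30-12:00, 12:10-12:15, 14:55-17:00.
Hamid ∩ Ben ∩ Elena ∩ Zara: 10:30-12:00, 14:55-17:00.
Hamid ∩ Ben ∩ Elena ∩ Zara ∩ Jamal: 10:35-12:00, 14:55-16:25, 16:35-17:00.

10:35-12:00, 14:55-16:25, 16:35-17:00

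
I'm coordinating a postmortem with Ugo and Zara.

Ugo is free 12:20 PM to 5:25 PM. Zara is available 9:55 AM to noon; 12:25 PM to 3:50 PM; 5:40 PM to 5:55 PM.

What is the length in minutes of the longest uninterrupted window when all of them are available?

205

Ugo ∩ Zara: 12:25-15:50.
So the common availability across everyone is 12:25-15:50.
The longest is 12:25-15:50 at 205 minutes.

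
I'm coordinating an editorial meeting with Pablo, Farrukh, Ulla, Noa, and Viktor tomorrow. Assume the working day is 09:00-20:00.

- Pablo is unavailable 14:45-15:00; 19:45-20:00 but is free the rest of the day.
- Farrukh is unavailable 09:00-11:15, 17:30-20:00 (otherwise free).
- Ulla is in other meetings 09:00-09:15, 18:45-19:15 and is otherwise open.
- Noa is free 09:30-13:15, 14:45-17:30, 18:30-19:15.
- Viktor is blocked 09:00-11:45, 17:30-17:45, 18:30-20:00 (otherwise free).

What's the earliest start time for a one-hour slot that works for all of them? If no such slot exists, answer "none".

Pablo free: 09:00-14:45, 15:00-19:45 (invert busy blocks within the working day).
Farrukh free: 11:15-17:30 (invert busy blocks within the working day).
Ulla free: 09:15-18:45, 19:15-20:00 (invert busy blocks within the working day).
Noa free: 09:30-13:15, 14:45-17:30, 18:30-19:15.
Viktor free: 11:45-17:30, 17:45-18:30 (invert busy blocks within the working day).
Pablo ∩ Farrukh: 11:15-14:45, 15:00-17:30.
Pablo ∩ Farrukh ∩ Ulla: 11:15-14:45, 15:00-17:30.
Pablo ∩ Farrukh ∩ Ulla ∩ Noa: 11:15-13:15, 15:00-17:30.
Pablo ∩ Farrukh ∩ Ulla ∩ Noa ∩ Viktor: 11:45-13:15, 15:00-17:30.
Those are the intersection windows.
The first common window of at least 60 minutes is 11:45-13:15, so the earliest start is 11:45.

11:45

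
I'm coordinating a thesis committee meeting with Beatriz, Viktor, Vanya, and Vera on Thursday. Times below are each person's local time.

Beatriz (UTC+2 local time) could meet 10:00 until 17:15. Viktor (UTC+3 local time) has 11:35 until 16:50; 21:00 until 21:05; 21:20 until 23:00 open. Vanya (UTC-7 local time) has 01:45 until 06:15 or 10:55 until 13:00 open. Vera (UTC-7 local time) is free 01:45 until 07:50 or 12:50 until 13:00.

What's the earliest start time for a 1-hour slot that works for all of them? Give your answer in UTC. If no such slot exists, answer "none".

Beatriz in UTC: 08:00-15:15 (subtract 2h to convert from UTC+2).
Viktor in UTC: 08:35-13:50, 18:00-18:05, 18:20-20:00 (subtract 3h to convert from UTC+3).
Vanya in UTC: 08:45-13:15, 17:55-20:00 (add 7h to convert from UTC-7).
Vera in UTC: 08:45-14:50, 19:50-20:00 (add 7h to convert from UTC-7).
Beatriz ∩ Viktor: 08:35-13:50.
Beatriz ∩ Viktor ∩ Vanya: 08:45-13:15.
Beatriz ∩ Viktor ∩ Vanya ∩ Vera: 08:45-13:15.
The first common window of at least 60 minutes is 08:45-13:15, so the earliest start is 08:45.

08:45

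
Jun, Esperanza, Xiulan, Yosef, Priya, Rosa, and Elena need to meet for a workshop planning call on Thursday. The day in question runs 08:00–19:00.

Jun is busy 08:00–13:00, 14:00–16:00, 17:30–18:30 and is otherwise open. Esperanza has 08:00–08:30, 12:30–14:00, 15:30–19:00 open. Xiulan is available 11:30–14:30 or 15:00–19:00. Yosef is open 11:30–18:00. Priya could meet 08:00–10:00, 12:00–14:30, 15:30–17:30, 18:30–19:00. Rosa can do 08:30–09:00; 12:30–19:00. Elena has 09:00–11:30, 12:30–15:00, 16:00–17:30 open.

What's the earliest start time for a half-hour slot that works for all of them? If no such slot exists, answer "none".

13:00

Jun free: 13:00-14:00, 16:00-17:30, 18:30-19:00 (invert busy blocks within the working day).
Esperanza free: 08:00-08:30, 12:30-14:00, 15:30-19:00.
Xiulan free: 11:30-14:30, 15:00-19:00.
Yosef free: 11:30-18:00.
Priya free: 08:00-10:00, 12:00-14:30, 15:30-17:30, 18:30-19:00.
Rosa free: 08:30-09:00, 12:30-19:00.
Elena free: 09:00-11:30, 12:30-15:00, 16:00-17:30.
Jun ∩ Esperanza: 13:00-14:00, 16:00-17:30, 18:30-19:00.
Jun ∩ Esperanza ∩ Xiulan: 13:00-14:00, 16:00-17:30, 18:30-19:00.
Jun ∩ Esperanza ∩ Xiulan ∩ Yosef: 13:00-14:00, 16:00-17:30.
Jun ∩ Esperanza ∩ Xiulan ∩ Yosef ∩ Priya: 13:00-14:00, 16:00-17:30.
Jun ∩ Esperanza ∩ Xiulan ∩ Yosef ∩ Priya ∩ Rosa: 13:00-14:00, 16:00-17:30.
Jun ∩ Esperanza ∩ Xiulan ∩ Yosef ∩ Priya ∩ Rosa ∩ Elena: 13:00-14:00, 16:00-17:30.
Those are the intersection windows.
The first common window of at least 30 minutes is 13:00-14:00, so the earliest start is 13:00.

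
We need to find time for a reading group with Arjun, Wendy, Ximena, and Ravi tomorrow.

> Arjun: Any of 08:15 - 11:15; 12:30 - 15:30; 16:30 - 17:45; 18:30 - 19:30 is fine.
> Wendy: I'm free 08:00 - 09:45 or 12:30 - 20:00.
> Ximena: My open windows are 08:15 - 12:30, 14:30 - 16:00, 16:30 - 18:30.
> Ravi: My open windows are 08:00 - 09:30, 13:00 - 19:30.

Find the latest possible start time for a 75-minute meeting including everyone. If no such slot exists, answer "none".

Arjun ∩ Wendy: 08:15-09:45, 12:30-15:30, 16:30-17:45, 18:30-19:30.
Arjun ∩ Wendy ∩ Ximena: 08:15-09:45, 14:30-15:30, 16:30-17:45.
Arjun ∩ Wendy ∩ Ximena ∩ Ravi: 08:15-09:30, 14:30-15:30, 16:30-17:45.
So the common availability across everyone is 08:15-09:30, 14:30-15:30, 16:30-17:45.
The last common window of at least 75 minutes is 16:30-17:45; a 75-minute meeting can start as late as 16:30 and still end by 17:45.

16:30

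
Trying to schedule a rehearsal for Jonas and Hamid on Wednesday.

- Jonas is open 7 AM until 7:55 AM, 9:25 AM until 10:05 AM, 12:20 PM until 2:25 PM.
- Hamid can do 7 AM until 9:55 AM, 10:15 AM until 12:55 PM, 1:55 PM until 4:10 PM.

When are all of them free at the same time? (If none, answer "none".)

07:00-07:55, 09:25-09:55, 12:20-12:55, 13:55-14:25

Jonas ∩ Hamid: 07:00-07:55, 09:25-09:55, 12:20-12:55, 13:55-14:25.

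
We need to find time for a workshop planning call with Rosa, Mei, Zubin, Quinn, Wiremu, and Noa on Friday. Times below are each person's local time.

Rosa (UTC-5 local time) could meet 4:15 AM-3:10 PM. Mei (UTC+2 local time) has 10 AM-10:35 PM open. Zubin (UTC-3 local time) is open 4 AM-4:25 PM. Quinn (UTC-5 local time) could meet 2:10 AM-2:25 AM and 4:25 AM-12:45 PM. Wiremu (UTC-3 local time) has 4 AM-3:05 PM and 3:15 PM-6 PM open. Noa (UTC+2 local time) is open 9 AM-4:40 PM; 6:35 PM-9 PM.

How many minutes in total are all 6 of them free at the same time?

Rosa in UTC: 09:15-20:10 (add 5h to convert from UTC-5).
Mei in UTC: 08:00-20:35 (subtract 2h to convert from UTC+2).
Zubin in UTC: 07:00-19:25 (add 3h to convert from UTC-3).
Quinn in UTC: 07:10-07:25, 09:25-17:45 (add 5h to convert from UTC-5).
Wiremu in UTC: 07:00-18:05, 18:15-21:00 (add 3h to convert from UTC-3).
Noa in UTC: 07:00-14:40, 16:35-19:00 (subtract 2h to convert from UTC+2).
Rosa ∩ Mei: 09:15-20:10.
Rosa ∩ Mei ∩ Zubin: 09:15-19:25.
Rosa ∩ Mei ∩ Zubin ∩ Quinn: 09:25-17:45.
Rosa ∩ Mei ∩ Zubin ∩ Quinn ∩ Wiremu: 09:25-17:45.
Rosa ∩ Mei ∩ Zubin ∩ Quinn ∩ Wiremu ∩ Noa: 09:25-14:40, 16:35-17:45.
Summing the common windows: 315 + 70 = 385 minutes.

385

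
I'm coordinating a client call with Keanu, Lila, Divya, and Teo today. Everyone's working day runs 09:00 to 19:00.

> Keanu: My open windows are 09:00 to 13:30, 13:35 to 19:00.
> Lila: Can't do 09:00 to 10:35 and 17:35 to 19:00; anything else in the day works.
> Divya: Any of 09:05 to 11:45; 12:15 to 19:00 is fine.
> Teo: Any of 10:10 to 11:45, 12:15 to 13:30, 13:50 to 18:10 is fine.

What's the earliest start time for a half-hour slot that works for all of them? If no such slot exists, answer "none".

Keanu free: 09:00-13:30, 13:35-19:00.
Lila free: 10:35-17:35 (invert busy blocks within the working day).
Divya free: 09:05-11:45, 12:15-19:00.
Teo free: 10:10-11:45, 12:15-13:30, 13:50-18:10.
Keanu ∩ Lila: 10:35-13:30, 13:35-17:35.
Keanu ∩ Lila ∩ Divya: 10:35-11:45, 12:15-13:30, 13:35-17:35.
Keanu ∩ Lila ∩ Divya ∩ Teo: 10:35-11:45, 12:15-13:30, 13:50-17:35.
Those are the intersection windows.
The first common window of at least 30 minutes is 10:35-11:45, so the earliest start is 10:35.

10:35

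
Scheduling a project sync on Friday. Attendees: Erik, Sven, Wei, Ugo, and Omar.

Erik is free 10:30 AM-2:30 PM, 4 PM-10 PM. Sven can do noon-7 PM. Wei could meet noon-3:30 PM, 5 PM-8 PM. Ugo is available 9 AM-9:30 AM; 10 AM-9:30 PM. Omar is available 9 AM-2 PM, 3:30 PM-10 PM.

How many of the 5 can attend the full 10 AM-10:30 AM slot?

Ugo and Omar can make the full 10:00-10:30 slot — that's 2.

2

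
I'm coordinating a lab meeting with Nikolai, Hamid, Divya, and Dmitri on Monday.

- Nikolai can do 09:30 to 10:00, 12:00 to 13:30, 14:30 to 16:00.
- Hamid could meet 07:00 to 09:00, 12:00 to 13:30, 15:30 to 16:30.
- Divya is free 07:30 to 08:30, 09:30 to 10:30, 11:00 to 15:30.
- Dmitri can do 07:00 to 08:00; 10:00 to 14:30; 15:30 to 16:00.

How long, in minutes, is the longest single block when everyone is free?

90

Nikolai ∩ Hamid: 12:00-13:30, 15:30-16:00.
Nikolai ∩ Hamid ∩ Divya: 12:00-13:30.
Nikolai ∩ Hamid ∩ Divya ∩ Dmitri: 12:00-13:30.
The longest is 12:00-13:30 at 90 minutes.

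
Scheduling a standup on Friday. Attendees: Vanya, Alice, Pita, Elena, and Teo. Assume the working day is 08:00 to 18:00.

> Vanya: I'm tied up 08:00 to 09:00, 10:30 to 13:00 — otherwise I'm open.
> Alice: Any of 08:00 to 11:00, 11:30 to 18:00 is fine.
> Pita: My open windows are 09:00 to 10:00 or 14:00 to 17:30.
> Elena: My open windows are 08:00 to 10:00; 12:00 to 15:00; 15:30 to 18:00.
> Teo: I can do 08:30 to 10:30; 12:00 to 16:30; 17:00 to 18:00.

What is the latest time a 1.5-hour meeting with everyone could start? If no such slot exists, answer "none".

Vanya free: 09:00-10:30, 13:00-18:00 (invert busy blocks within the working day).
Alice free: 08:00-11:00, 11:30-18:00.
Pita free: 09:00-10:00, 14:00-17:30.
Elena free: 08:00-10:00, 12:00-15:00, 15:30-18:00.
Teo free: 08:30-10:30, 12:00-16:30, 17:00-18:00.
Vanya ∩ Alice: 09:00-10:30, 13:00-18:00.
Vanya ∩ Alice ∩ Pita: 09:00-10:00, 14:00-17:30.
Vanya ∩ Alice ∩ Pita ∩ Elena: 09:00-10:00, 14:00-15:00, 15:30-17:30.
Vanya ∩ Alice ∩ Pita ∩ Elena ∩ Teo: 09:00-10:00, 14:00-15:00, 15:30-16:30, 17:00-17:30.
No common window is at least 90 minutes long.

none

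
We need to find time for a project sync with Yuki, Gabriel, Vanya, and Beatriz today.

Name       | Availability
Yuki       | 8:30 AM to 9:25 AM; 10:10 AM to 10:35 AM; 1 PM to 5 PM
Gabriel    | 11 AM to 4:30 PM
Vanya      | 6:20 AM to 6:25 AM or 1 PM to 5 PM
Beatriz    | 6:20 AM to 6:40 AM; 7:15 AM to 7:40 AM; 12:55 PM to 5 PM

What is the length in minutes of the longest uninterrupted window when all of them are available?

Yuki ∩ Gabriel: 13:00-16:30.
Yuki ∩ Gabriel ∩ Vanya: 13:00-16:30.
Yuki ∩ Gabriel ∩ Vanya ∩ Beatriz: 13:00-16:30.
So the common availability across everyone is 13:00-16:30.
The longest is 13:00-16:30 at 210 minutes.

210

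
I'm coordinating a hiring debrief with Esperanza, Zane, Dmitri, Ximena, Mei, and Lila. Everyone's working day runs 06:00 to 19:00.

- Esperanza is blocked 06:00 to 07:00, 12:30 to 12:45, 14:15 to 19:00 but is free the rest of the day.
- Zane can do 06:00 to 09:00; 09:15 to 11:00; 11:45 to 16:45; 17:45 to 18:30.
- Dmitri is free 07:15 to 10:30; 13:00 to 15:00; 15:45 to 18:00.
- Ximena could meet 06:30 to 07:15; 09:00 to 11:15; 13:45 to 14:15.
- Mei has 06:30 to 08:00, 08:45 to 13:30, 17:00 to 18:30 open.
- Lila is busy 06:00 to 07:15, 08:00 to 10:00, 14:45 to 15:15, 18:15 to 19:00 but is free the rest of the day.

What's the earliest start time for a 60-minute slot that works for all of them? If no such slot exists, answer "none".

Esperanza free: 07:00-12:30, 12:45-14:15 (invert busy blocks within the working day).
Zane free: 06:00-09:00, 09:15-11:00, 11:45-16:45, 17:45-18:30.
Dmitri free: 07:15-10:30, 13:00-15:00, 15:45-18:00.
Ximena free: 06:30-07:15, 09:00-11:15, 13:45-14:15.
Mei free: 06:30-08:00, 08:45-13:30, 17:00-18:30.
Lila free: 07:15-08:00, 10:00-14:45, 15:15-18:15 (invert busy blocks within the working day).
Esperanza ∩ Zane: 07:00-09:00, 09:15-11:00, 11:45-12:30, 12:45-14:15.
Esperanza ∩ Zane ∩ Dmitri: 07:15-09:00, 09:15-10:30, 13:00-14:15.
Esperanza ∩ Zane ∩ Dmitri ∩ Ximena: 09:15-10:30, 13:45-14:15.
Esperanza ∩ Zane ∩ Dmitri ∩ Ximena ∩ Mei: 09:15-10:30.
Esperanza ∩ Zane ∩ Dmitri ∩ Ximena ∩ Mei ∩ Lila: 10:00-10:30.
So the common availability across everyone is 10:00-10:30.
No common window is at least 60 minutes long.

none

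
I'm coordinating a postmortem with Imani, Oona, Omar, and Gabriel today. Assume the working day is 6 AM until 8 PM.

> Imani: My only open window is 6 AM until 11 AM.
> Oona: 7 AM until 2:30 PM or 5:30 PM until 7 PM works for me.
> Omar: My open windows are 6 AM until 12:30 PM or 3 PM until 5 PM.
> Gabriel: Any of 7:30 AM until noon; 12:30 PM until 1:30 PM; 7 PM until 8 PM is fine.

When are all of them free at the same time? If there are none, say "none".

Imani ∩ Oona: 07:00-11:00.
Imani ∩ Oona ∩ Omar: 07:00-11:00.
Imani ∩ Oona ∩ Omar ∩ Gabriel: 07:30-11:00.

07:30-11:00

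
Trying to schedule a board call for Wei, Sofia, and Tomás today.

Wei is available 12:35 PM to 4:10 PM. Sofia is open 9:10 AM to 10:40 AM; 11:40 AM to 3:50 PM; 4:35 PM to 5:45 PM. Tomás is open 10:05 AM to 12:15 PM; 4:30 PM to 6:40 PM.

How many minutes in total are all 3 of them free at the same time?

Wei ∩ Sofia: 12:35-15:50.
Wei ∩ Sofia ∩ Tomás: ∅.
There is no time when everyone is free.
There is no common window, so the total is 0 minutes.

0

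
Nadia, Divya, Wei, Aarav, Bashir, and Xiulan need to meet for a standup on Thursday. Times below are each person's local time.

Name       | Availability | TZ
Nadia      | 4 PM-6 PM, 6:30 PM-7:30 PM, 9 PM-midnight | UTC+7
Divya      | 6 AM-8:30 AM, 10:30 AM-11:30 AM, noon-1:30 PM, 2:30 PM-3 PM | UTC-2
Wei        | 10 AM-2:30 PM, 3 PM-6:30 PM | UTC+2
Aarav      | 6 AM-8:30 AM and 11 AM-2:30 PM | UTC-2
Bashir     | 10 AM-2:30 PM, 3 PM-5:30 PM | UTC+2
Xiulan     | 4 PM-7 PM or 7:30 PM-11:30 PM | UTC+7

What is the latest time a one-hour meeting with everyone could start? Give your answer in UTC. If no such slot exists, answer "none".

14:30

Nadia in UTC: 09:00-11:00, 11:30-12:30, 14:00-17:00 (subtract 7h to convert from UTC+7).
Divya in UTC: 08:00-10:30, 12:30-13:30, 14:00-15:30, 16:30-17:00 (add 2h to convert from UTC-2).
Wei in UTC: 08:00-12:30, 13:00-16:30 (subtract 2h to convert from UTC+2).
Aarav in UTC: 08:00-10:30, 13:00-16:30 (add 2h to convert from UTC-2).
Bashir in UTC: 08:00-12:30, 13:00-15:30 (subtract 2h to convert from UTC+2).
Xiulan in UTC: 09:00-12:00, 12:30-16:30 (subtract 7h to convert from UTC+7).
Nadia ∩ Divya: 09:00-10:30, 14:00-15:30, 16:30-17:00.
Nadia ∩ Divya ∩ Wei: 09:00-10:30, 14:00-15:30.
Nadia ∩ Divya ∩ Wei ∩ Aarav: 09:00-10:30, 14:00-15:30.
Nadia ∩ Divya ∩ Wei ∩ Aarav ∩ Bashir: 09:00-10:30, 14:00-15:30.
Nadia ∩ Divya ∩ Wei ∩ Aarav ∩ Bashir ∩ Xiulan: 09:00-10:30, 14:00-15:30.
The last common window of at least 60 minutes is 14:00-15:30; a 60-minute meeting can start as late as 14:30 and still end by 15:30.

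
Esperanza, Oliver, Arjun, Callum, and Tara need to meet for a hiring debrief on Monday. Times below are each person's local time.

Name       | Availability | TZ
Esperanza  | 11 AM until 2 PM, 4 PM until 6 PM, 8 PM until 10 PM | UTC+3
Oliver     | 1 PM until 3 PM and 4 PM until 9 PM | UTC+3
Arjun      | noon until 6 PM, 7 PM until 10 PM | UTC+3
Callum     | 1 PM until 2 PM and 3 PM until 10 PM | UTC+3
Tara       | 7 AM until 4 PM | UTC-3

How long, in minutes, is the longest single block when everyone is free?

120

Esperanza in UTC: 08:00-11:00, 13:00-15:00, 17:00-19:00 (subtract 3h to convert from UTC+3).
Oliver in UTC: 10:00-12:00, 13:00-18:00 (subtract 3h to convert from UTC+3).
Arjun in UTC: 09:00-15:00, 16:00-19:00 (subtract 3h to convert from UTC+3).
Callum in UTC: 10:00-11:00, 12:00-19:00 (subtract 3h to convert from UTC+3).
Tara in UTC: 10:00-19:00 (add 3h to convert from UTC-3).
Esperanza ∩ Oliver: 10:00-11:00, 13:00-15:00, 17:00-18:00.
Esperanza ∩ Oliver ∩ Arjun: 10:00-11:00, 13:00-15:00, 17:00-18:00.
Esperanza ∩ Oliver ∩ Arjun ∩ Callum: 10:00-11:00, 13:00-15:00, 17:00-18:00.
Esperanza ∩ Oliver ∩ Arjun ∩ Callum ∩ Tara: 10:00-11:00, 13:00-15:00, 17:00-18:00.
The longest is 13:00-15:00 at 120 minutes.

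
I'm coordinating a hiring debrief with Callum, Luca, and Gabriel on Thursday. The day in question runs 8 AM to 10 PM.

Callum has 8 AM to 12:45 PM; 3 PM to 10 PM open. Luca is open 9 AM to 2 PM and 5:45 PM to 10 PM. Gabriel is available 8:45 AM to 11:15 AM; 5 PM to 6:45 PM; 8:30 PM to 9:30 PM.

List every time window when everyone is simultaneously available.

Callum ∩ Luca: 09:00-12:45, 17:45-22:00.
Callum ∩ Luca ∩ Gabriel: 09:00-11:15, 17:45-18:45, 20:30-21:30.
Those are the intersection windows.

09:00-11:15, 17:45-18:45, 20:30-21:30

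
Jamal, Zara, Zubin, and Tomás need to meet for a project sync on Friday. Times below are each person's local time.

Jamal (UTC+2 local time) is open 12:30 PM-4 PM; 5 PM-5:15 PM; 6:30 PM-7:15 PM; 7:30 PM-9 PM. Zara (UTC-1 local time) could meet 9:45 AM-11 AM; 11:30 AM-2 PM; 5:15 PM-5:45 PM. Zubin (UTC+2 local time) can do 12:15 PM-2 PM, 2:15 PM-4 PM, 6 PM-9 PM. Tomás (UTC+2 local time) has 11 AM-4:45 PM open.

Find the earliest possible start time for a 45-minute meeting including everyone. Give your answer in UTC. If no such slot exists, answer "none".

10:45

Jamal in UTC: 10:30-14:00, 15:00-15:15, 16:30-17:15, 17:30-19:00 (subtract 2h to convert from UTC+2).
Zara in UTC: 10:45-12:00, 12:30-15:00, 18:15-18:45 (add 1h to convert from UTC-1).
Zubin in UTC: 10:15-12:00, 12:15-14:00, 16:00-19:00 (subtract 2h to convert from UTC+2).
Tomás in UTC: 09:00-14:45 (subtract 2h to convert from UTC+2).
Jamal ∩ Zara: 10:45-12:00, 12:30-14:00, 18:15-18:45.
Jamal ∩ Zara ∩ Zubin: 10:45-12:00, 12:30-14:00, 18:15-18:45.
Jamal ∩ Zara ∩ Zubin ∩ Tomás: 10:45-12:00, 12:30-14:00.
So the common availability across everyone is 10:45-12:00, 12:30-14:00.
The first common window of at least 45 minutes is 10:45-12:00, so the earliest start is 10:45.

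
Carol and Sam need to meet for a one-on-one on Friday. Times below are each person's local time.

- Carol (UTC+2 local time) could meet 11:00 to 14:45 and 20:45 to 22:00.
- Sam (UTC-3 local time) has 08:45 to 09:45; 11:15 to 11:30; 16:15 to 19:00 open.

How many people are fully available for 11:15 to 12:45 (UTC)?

1

Carol in UTC: 09:00-12:45, 18:45-20:00 (subtract 2h to convert from UTC+2).
Sam in UTC: 11:45-12:45, 14:15-14:30, 19:15-22:00 (add 3h to convert from UTC-3).
Carol can make the full 11:15-12:45 slot — that's 1.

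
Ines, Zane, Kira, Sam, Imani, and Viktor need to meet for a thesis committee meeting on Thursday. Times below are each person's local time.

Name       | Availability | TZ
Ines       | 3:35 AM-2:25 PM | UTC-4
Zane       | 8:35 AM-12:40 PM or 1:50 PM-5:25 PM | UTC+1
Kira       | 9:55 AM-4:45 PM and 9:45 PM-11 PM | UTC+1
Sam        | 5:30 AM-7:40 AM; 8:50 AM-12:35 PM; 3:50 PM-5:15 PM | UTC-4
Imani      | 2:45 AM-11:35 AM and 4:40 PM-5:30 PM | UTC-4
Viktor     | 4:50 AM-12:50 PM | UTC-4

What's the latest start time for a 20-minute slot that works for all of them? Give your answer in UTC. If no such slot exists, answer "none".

15:15

Ines in UTC: 07:35-18:25 (add 4h to convert from UTC-4).
Zane in UTC: 07:35-11:40, 12:50-16:25 (subtract 1h to convert from UTC+1).
Kira in UTC: 08:55-15:45, 20:45-22:00 (subtract 1h to convert from UTC+1).
Sam in UTC: 09:30-11:40, 12:50-16:35, 19:50-21:15 (add 4h to convert from UTC-4).
Imani in UTC: 06:45-15:35, 20:40-21:30 (add 4h to convert from UTC-4).
Viktor in UTC: 08:50-16:50 (add 4h to convert from UTC-4).
Ines ∩ Zane: 07:35-11:40, 12:50-16:25.
Ines ∩ Zane ∩ Kira: 08:55-11:40, 12:50-15:45.
Ines ∩ Zane ∩ Kira ∩ Sam: 09:30-11:40, 12:50-15:45.
Ines ∩ Zane ∩ Kira ∩ Sam ∩ Imani: 09:30-11:40, 12:50-15:35.
Ines ∩ Zane ∩ Kira ∩ Sam ∩ Imani ∩ Viktor: 09:30-11:40, 12:50-15:35.
The last common window of at least 20 minutes is 12:50-15:35; a 20-minute meeting can start as late as 15:15 and still end by 15:35.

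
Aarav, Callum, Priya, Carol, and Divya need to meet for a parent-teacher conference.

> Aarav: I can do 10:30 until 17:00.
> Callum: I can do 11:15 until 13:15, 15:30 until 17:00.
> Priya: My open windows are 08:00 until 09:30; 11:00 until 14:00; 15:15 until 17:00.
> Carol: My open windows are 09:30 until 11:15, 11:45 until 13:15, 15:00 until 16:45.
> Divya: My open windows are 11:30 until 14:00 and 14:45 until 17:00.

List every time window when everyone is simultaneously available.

Aarav ∩ Callum: 11:15-13:15, 15:30-17:00.
Aarav ∩ Callum ∩ Priya: 11:15-13:15, 15:30-17:00.
Aarav ∩ Callum ∩ Priya ∩ Carol: 11:45-13:15, 15:30-16:45.
Aarav ∩ Callum ∩ Priya ∩ Carol ∩ Divya: 11:45-13:15, 15:30-16:45.

11:45-13:15, 15:30-16:45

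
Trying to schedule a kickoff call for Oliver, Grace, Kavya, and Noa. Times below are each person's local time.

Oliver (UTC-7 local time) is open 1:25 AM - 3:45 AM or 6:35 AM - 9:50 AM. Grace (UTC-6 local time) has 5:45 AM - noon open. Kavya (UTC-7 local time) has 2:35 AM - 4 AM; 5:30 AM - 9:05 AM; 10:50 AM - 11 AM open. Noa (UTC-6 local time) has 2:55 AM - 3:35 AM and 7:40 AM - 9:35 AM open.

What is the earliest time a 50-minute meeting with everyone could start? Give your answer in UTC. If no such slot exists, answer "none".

13:40

Oliver in UTC: 08:25-10:45, 13:35-16:50 (add 7h to convert from UTC-7).
Grace in UTC: 11:45-18:00 (add 6h to convert from UTC-6).
Kavya in UTC: 09:35-11:00, 12:30-16:05, 17:50-18:00 (add 7h to convert from UTC-7).
Noa in UTC: 08:55-09:35, 13:40-15:35 (add 6h to convert from UTC-6).
Oliver ∩ Grace: 13:35-16:50.
Oliver ∩ Grace ∩ Kavya: 13:35-16:05.
Oliver ∩ Grace ∩ Kavya ∩ Noa: 13:40-15:35.
The first common window of at least 50 minutes is 13:40-15:35, so the earliest start is 13:40.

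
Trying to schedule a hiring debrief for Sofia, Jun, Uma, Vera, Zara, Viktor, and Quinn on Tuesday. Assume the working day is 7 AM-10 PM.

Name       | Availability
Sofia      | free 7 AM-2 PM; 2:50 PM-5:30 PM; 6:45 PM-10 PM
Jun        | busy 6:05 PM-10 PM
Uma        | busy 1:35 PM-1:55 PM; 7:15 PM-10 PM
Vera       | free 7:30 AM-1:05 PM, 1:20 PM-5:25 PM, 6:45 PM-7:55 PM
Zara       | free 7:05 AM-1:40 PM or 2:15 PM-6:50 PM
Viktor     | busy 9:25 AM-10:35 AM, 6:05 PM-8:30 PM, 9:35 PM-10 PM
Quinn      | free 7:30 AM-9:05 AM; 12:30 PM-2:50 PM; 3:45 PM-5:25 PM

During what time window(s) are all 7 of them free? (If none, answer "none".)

07:30-09:05, 12:30-13:05, 13:20-13:35, 15:45-17:25

Sofia free: 07:00-14:00, 14:50-17:30, 18:45-22:00.
Jun free: 07:00-18:05 (invert busy blocks within the working day).
Uma free: 07:00-13:35, 13:55-19:15 (invert busy blocks within the working day).
Vera free: 07:30-13:05, 13:20-17:25, 18:45-19:55.
Zara free: 07:05-13:40, 14:15-18:50.
Viktor free: 07:00-09:25, 10:35-18:05, 20:30-21:35 (invert busy blocks within the working day).
Quinn free: 07:30-09:05, 12:30-14:50, 15:45-17:25.
Sofia ∩ Jun: 07:00-14:00, 14:50-17:30.
Sofia ∩ Jun ∩ Uma: 07:00-13:35, 13:55-14:00, 14:50-17:30.
Sofia ∩ Jun ∩ Uma ∩ Vera: 07:30-13:05, 13:20-13:35, 13:55-14:00, 14:50-17:25.
Sofia ∩ Jun ∩ Uma ∩ Vera ∩ Zara: 07:30-13:05, 13:20-13:35, 14:50-17:25.
Sofia ∩ Jun ∩ Uma ∩ Vera ∩ Zara ∩ Viktor: 07:30-09:25, 10:35-13:05, 13:20-13:35, 14:50-17:25.
Sofia ∩ Jun ∩ Uma ∩ Vera ∩ Zara ∩ Viktor ∩ Quinn: 07:30-09:05, 12:30-13:05, 13:20-13:35, 15:45-17:25.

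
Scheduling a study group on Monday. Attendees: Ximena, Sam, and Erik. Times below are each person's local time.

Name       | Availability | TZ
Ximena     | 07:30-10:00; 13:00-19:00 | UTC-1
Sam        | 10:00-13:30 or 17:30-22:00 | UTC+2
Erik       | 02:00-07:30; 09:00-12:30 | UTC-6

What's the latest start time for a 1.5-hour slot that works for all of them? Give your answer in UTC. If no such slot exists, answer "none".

Ximena in UTC: 08:30-11:00, 14:00-20:00 (add 1h to convert from UTC-1).
Sam in UTC: 08:00-11:30, 15:30-20:00 (subtract 2h to convert from UTC+2).
Erik in UTC: 08:00-13:30, 15:00-18:30 (add 6h to convert from UTC-6).
Ximena ∩ Sam: 08:30-11:00, 15:30-20:00.
Ximena ∩ Sam ∩ Erik: 08:30-11:00, 15:30-18:30.
Those are the intersection windows.
The last common window of at least 90 minutes is 15:30-18:30; a 90-minute meeting can start as late as 17:00 and still end by 18:30.

17:00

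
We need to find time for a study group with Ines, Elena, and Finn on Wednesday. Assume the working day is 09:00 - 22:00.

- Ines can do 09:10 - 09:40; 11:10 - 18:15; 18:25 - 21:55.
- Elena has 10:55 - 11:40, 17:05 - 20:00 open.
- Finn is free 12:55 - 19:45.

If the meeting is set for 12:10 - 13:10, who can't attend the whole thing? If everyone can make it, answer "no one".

Elena, Finn

Ines: free for 12:10-13:10. Elena: not fully free for 12:10-13:10. Finn: not fully free for 12:10-13:10.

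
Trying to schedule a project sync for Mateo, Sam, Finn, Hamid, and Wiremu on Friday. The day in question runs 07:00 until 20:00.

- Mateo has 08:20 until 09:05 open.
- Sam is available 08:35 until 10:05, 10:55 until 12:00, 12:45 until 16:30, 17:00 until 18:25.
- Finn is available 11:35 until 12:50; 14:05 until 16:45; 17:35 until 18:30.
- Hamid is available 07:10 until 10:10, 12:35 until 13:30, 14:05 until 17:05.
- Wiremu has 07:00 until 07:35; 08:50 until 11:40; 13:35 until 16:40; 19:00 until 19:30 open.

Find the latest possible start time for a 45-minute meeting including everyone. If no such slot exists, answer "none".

none

Mateo ∩ Sam: 08:35-09:05.
Mateo ∩ Sam ∩ Finn: ∅.
Mateo ∩ Sam ∩ Finn ∩ Hamid: ∅.
Mateo ∩ Sam ∩ Finn ∩ Hamid ∩ Wiremu: ∅.
There is no time when everyone is free.
No common window is at least 45 minutes long.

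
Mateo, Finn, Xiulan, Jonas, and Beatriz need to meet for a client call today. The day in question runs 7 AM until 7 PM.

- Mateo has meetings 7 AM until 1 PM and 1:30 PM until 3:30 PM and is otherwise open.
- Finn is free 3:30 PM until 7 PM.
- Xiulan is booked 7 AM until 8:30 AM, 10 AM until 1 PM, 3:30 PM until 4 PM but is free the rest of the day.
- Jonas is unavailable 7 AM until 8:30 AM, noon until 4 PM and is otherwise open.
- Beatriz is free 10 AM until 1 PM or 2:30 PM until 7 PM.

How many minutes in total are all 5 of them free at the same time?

180

Mateo free: 13:00-13:30, 15:30-19:00 (invert busy blocks within the working day).
Finn free: 15:30-19:00.
Xiulan free: 08:30-10:00, 13:00-15:30, 16:00-19:00 (invert busy blocks within the working day).
Jonas free: 08:30-12:00, 16:00-19:00 (invert busy blocks within the working day).
Beatriz free: 10:00-13:00, 14:30-19:00.
Mateo ∩ Finn: 15:30-19:00.
Mateo ∩ Finn ∩ Xiulan: 16:00-19:00.
Mateo ∩ Finn ∩ Xiulan ∩ Jonas: 16:00-19:00.
Mateo ∩ Finn ∩ Xiulan ∩ Jonas ∩ Beatriz: 16:00-19:00.
Those are the intersection windows.
That's a single block of 180 minutes.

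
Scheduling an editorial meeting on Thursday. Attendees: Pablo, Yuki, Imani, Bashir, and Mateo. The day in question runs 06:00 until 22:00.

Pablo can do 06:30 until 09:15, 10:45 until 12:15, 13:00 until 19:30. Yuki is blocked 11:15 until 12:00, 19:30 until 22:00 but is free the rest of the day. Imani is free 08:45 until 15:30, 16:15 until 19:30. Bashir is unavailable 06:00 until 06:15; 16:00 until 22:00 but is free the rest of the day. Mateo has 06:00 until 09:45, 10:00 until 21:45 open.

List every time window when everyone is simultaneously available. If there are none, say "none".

Pablo free: 06:30-09:15, 10:45-12:15, 13:00-19:30.
Yuki free: 06:00-11:15, 12:00-19:30 (invert busy blocks within the working day).
Imani free: 08:45-15:30, 16:15-19:30.
Bashir free: 06:15-16:00 (invert busy blocks within the working day).
Mateo free: 06:00-09:45, 10:00-21:45.
Pablo ∩ Yuki: 06:30-09:15, 10:45-11:15, 12:00-12:15, 13:00-19:30.
Pablo ∩ Yuki ∩ Imani: 08:45-09:15, 10:45-11:15, 12:00-12:15, 13:00-15:30, 16:15-19:30.
Pablo ∩ Yuki ∩ Imani ∩ Bashir: 08:45-09:15, 10:45-11:15, 12:00-12:15, 13:00-15:30.
Pablo ∩ Yuki ∩ Imani ∩ Bashir ∩ Mateo: 08:45-09:15, 10:45-11:15, 12:00-12:15, 13:00-15:30.
So the common availability across everyone is 08:45-09:15, 10:45-11:15, 12:00-12:15, 13:00-15:30.

08:45-09:15, 10:45-11:15, 12:00-12:15, 13:00-15:30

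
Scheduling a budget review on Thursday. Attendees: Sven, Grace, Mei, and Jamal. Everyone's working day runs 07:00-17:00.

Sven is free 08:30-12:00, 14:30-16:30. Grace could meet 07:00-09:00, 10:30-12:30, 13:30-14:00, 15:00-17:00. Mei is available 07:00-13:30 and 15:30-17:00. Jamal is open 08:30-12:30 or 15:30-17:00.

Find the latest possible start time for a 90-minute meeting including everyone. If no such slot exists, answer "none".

Sven ∩ Grace: 08:30-09:00, 10:30-12:00, 15:00-16:30.
Sven ∩ Grace ∩ Mei: 08:30-09:00, 10:30-12:00, 15:30-16:30.
Sven ∩ Grace ∩ Mei ∩ Jamal: 08:30-09:00, 10:30-12:00, 15:30-16:30.
So the common availability across everyone is 08:30-09:00, 10:30-12:00, 15:30-16:30.
The last common window of at least 90 minutes is 10:30-12:00; a 90-minute meeting can start as late as 10:30 and still end by 12:00.

10:30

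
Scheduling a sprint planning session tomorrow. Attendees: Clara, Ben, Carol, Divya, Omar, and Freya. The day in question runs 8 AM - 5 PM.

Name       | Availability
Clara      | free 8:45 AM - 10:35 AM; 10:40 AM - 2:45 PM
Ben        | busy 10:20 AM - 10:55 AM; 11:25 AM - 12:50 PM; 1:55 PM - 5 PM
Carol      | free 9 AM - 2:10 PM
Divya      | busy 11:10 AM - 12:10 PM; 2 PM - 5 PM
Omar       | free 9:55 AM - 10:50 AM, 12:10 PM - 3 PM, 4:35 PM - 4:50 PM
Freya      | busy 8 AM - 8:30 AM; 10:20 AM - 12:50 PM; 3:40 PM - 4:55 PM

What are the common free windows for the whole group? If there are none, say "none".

09:55-10:20, 12:50-13:55

Clara free: 08:45-10:35, 10:40-14:45.
Ben free: 08:00-10:20, 10:55-11:25, 12:50-13:55 (invert busy blocks within the working day).
Carol free: 09:00-14:10.
Divya free: 08:00-11:10, 12:10-14:00 (invert busy blocks within the working day).
Omar free: 09:55-10:50, 12:10-15:00, 16:35-16:50.
Freya free: 08:30-10:20, 12:50-15:40, 16:55-17:00 (invert busy blocks within the working day).
Clara ∩ Ben: 08:45-10:20, 10:55-11:25, 12:50-13:55.
Clara ∩ Ben ∩ Carol: 09:00-10:20, 10:55-11:25, 12:50-13:55.
Clara ∩ Ben ∩ Carol ∩ Divya: 09:00-10:20, 10:55-11:10, 12:50-13:55.
Clara ∩ Ben ∩ Carol ∩ Divya ∩ Omar: 09:55-10:20, 12:50-13:55.
Clara ∩ Ben ∩ Carol ∩ Divya ∩ Omar ∩ Freya: 09:55-10:20, 12:50-13:55.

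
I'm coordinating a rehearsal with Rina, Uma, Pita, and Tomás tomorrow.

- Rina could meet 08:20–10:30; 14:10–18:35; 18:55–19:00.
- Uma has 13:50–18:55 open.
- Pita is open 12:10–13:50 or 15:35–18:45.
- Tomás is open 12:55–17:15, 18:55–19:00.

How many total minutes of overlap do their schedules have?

Rina ∩ Uma: 14:10-18:35.
Rina ∩ Uma ∩ Pita: 15:35-18:35.
Rina ∩ Uma ∩ Pita ∩ Tomás: 15:35-17:15.
Those are the intersection windows.
That's a single block of 100 minutes.

100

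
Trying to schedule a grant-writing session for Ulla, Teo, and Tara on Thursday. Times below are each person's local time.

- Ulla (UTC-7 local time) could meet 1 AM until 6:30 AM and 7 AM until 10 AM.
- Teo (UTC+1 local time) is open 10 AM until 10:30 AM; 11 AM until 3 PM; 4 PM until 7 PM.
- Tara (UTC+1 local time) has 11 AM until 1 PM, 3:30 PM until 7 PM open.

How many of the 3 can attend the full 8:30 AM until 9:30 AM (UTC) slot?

Ulla in UTC: 08:00-13:30, 14:00-17:00 (add 7h to convert from UTC-7).
Teo in UTC: 09:00-09:30, 10:00-14:00, 15:00-18:00 (subtract 1h to convert from UTC+1).
Tara in UTC: 10:00-12:00, 14:30-18:00 (subtract 1h to convert from UTC+1).
Ulla can make the full 08:30-09:30 slot — that's 1.

1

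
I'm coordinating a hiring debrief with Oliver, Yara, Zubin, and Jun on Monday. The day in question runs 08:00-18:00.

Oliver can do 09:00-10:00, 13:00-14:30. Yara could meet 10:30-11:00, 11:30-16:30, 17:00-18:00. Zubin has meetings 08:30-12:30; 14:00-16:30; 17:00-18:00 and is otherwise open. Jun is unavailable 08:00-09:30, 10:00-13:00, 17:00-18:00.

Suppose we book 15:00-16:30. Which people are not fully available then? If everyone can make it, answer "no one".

Oliver free: 09:00-10:00, 13:00-14:30.
Yara free: 10:30-11:00, 11:30-16:30, 17:00-18:00.
Zubin free: 08:00-08:30, 12:30-14:00, 16:30-17:00 (invert busy blocks within the working day).
Jun free: 09:30-10:00, 13:00-17:00 (invert busy blocks within the working day).
Oliver: not fully free for 15:00-16:30. Yara: free for 15:00-16:30. Zubin: not fully free for 15:00-16:30. Jun: free for 15:00-16:30.

Oliver, Zubin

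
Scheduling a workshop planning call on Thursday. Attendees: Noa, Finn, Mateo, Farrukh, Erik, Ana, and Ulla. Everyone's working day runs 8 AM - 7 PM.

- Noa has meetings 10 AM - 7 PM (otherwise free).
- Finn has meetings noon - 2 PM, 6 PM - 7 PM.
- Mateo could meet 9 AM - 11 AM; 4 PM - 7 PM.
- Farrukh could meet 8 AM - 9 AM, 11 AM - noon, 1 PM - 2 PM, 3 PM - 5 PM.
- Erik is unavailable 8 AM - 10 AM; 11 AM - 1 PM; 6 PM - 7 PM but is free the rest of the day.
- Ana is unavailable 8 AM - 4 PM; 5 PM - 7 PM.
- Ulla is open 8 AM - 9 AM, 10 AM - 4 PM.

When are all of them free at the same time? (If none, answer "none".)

Noa free: 08:00-10:00 (invert busy blocks within the working day).
Finn free: 08:00-12:00, 14:00-18:00 (invert busy blocks within the working day).
Mateo free: 09:00-11:00, 16:00-19:00.
Farrukh free: 08:00-09:00, 11:00-12:00, 13:00-14:00, 15:00-17:00.
Erik free: 10:00-11:00, 13:00-18:00 (invert busy blocks within the working day).
Ana free: 16:00-17:00 (invert busy blocks within the working day).
Ulla free: 08:00-09:00, 10:00-16:00.
Noa ∩ Finn: 08:00-10:00.
Noa ∩ Finn ∩ Mateo: 09:00-10:00.
Noa ∩ Finn ∩ Mateo ∩ Farrukh: ∅.
Noa ∩ Finn ∩ Mateo ∩ Farrukh ∩ Erik: ∅.
Noa ∩ Finn ∩ Mateo ∩ Farrukh ∩ Erik ∩ Ana: ∅.
Noa ∩ Finn ∩ Mateo ∩ Farrukh ∩ Erik ∩ Ana ∩ Ulla: ∅.
There is no time when everyone is free.

none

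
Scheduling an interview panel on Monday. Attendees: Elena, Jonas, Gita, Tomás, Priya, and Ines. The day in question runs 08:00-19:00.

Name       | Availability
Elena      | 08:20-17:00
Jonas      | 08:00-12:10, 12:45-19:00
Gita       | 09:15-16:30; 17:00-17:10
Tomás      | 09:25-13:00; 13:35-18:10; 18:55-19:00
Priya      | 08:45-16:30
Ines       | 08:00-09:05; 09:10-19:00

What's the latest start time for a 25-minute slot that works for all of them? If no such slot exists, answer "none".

Elena ∩ Jonas: 08:20-12:10, 12:45-17:00.
Elena ∩ Jonas ∩ Gita: 09:15-12:10, 12:45-16:30.
Elena ∩ Jonas ∩ Gita ∩ Tomás: 09:25-12:10, 12:45-13:00, 13:35-16:30.
Elena ∩ Jonas ∩ Gita ∩ Tomás ∩ Priya: 09:25-12:10, 12:45-13:00, 13:35-16:30.
Elena ∩ Jonas ∩ Gita ∩ Tomás ∩ Priya ∩ Ines: 09:25-12:10, 12:45-13:00, 13:35-16:30.
The last common window of at least 25 minutes is 13:35-16:30; a 25-minute meeting can start as late as 16:05 and still end by 16:30.

16:05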